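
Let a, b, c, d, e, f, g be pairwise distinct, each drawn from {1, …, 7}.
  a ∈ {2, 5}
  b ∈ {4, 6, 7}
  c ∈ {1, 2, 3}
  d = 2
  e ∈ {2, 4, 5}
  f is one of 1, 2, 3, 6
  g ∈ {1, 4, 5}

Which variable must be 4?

d's domain is down to {2}, so d = 2. Remove 2 from a, c, e, f.
a's domain is down to {5}, so a = 5. Strike 5 from e, g.
So 4 goes to e.

e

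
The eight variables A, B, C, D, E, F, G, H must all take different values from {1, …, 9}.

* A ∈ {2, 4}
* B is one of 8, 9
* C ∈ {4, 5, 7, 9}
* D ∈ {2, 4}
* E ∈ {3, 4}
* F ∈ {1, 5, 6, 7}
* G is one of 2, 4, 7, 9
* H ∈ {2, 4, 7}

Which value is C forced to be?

The 2 variables A and D are confined to {2, 4}, which locks those values in; drop them from C, E, G, H.
That leaves E = 3.
H's domain is down to {7}, so H = 7. Eliminate 7 elsewhere: C, F, G.
That leaves G = 9. So B, C can't be 9.
So C = 5.

5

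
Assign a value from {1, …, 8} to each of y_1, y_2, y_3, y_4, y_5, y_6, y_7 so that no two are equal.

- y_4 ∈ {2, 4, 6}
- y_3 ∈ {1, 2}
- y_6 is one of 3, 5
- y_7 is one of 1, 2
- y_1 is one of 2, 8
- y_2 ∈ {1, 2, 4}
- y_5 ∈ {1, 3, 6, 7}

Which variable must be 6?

y_4

The 2 variables y_3 and y_7 are confined to {1, 2}, which locks those values in; drop them from y_1, y_2, y_4, y_5.
That leaves y_1 = 8.
y_2 must be 4 (only option left). Eliminate 4 elsewhere: y_4.
So 6 goes to y_4.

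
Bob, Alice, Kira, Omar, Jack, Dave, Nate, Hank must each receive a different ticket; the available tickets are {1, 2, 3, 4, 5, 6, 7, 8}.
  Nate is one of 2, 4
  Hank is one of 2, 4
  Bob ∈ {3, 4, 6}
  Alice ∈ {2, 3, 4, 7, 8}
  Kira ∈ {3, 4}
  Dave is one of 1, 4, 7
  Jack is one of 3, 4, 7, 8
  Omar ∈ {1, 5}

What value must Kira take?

3

The 8 variables draw from only 8 values {1, 2, 3, 4, 5, 6, 7, 8}, so each is used; only Omar can be 5, hence Omar = 5.
Among the 7 still-open variables, 1 fits only Dave (and all 7 values in {1, 2, 3, 4, 6, 7, 8} must be used), so Dave = 1.
Among the 6 still-open variables, 6 fits only Bob (and all 6 values in {2, 3, 4, 6, 7, 8} must be used), so Bob = 6.
The 2 variables Nate and Hank are confined to {2, 4}, which locks those values in; drop them from Alice, Kira, Jack.
So Kira = 3.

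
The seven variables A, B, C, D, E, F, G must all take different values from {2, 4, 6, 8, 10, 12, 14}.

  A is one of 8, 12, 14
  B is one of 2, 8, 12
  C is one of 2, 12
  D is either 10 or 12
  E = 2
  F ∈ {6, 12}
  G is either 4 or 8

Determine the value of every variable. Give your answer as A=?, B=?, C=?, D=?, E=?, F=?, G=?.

E has just one choice, so E = 2. Eliminate 2 elsewhere: B, C.
C must be 12 (only option left). So A, B, D, F can't be 12.
D's domain is down to {10}, so D = 10.
F has just one choice, so F = 6.
B's domain is down to {8}, so B = 8. Eliminate 8 elsewhere: A, G.
G must be 4 (only option left).
A's domain is down to {14}, so A = 14.

A=14, B=8, C=12, D=10, E=2, F=6, G=4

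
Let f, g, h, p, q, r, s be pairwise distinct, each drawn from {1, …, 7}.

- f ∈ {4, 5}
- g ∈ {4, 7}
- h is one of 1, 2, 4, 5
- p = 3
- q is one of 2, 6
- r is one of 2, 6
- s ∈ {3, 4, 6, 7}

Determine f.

p has just one choice, so p = 3. So s can't be 3.
The 6 still-open variables draw from only 6 values {1, 2, 4, 5, 6, 7}, so each is used; only h can be 1, hence h = 1.
The 5 still-open variables together cover exactly {2, 4, 5, 6, 7} — 5 values for 5 variables — and 5 appears only in f's list, so f = 5.

5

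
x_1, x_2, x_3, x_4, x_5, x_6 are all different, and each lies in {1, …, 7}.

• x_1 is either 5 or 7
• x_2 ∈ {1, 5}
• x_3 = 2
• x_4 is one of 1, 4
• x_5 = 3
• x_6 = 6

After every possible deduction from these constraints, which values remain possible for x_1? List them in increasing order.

5, 7

x_3's domain is down to {2}, so x_3 = 2.
x_5 has just one choice, so x_5 = 3.
That leaves x_6 = 6.
No further eliminations apply; x_1 can still be any of 5, 7.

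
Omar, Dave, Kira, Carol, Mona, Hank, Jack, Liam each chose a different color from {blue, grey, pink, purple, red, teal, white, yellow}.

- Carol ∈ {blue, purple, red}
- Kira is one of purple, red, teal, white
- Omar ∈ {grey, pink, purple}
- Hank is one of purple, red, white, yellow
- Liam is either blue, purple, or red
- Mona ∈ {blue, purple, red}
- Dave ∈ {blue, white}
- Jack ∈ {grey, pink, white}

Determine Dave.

The 8 variables draw from only 8 values {blue, grey, pink, purple, red, teal, white, yellow}, so each is used; only Kira can be teal, hence Kira = teal.
Among the 7 still-open variables, yellow fits only Hank (and all 7 values in {blue, grey, pink, purple, red, white, yellow} must be used), so Hank = yellow.
Carol, Mona, Liam share exactly the 3 values {blue, purple, red}; by pigeonhole those values go to them, so strike blue, purple, red from Omar, Dave.
So Dave = white.

white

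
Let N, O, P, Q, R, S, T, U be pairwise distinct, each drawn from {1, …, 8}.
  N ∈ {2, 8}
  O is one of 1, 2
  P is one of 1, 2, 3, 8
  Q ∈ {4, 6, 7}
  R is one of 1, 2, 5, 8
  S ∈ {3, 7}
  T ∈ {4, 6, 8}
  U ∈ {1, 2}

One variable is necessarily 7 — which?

S

Among the 8 variables, 5 fits only R (and all 8 values in {1, 2, 3, 4, 5, 6, 7, 8} must be used), so R = 5.
O and U share exactly the 2 values {1, 2}; by pigeonhole those values go to them, so strike 1, 2 from N, P.
That leaves N = 8. Eliminate 8 elsewhere: P, T.
P has just one choice, so P = 3. So S can't be 3.
So 7 goes to S.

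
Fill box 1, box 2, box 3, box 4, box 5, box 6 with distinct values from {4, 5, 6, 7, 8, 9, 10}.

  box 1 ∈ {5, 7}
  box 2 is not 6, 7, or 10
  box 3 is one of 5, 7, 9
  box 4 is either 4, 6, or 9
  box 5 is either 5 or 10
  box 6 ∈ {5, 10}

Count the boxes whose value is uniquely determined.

2

The 2 variables box 5 and box 6 are confined to {5, 10}, which locks those values in; drop them from box 1, box 2, box 3.
box 1 has just one choice, so box 1 = 7. Eliminate 7 elsewhere: box 3.
box 3 has just one choice, so box 3 = 9. So box 2, box 4 can't be 9.
Determined: box 1=7, box 3=9. The other boxes each still have more than one consistent value. That makes 2.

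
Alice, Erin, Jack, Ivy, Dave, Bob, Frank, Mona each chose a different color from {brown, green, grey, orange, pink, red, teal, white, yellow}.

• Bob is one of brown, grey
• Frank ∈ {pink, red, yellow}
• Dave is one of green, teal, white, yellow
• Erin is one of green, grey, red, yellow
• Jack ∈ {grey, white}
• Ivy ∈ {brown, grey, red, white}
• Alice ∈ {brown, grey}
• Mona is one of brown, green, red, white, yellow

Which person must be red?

Ivy

The 8 variables draw from only 8 values {brown, green, grey, pink, red, teal, white, yellow}, so each is used; only Frank can be pink, hence Frank = pink.
The 7 still-open variables together cover exactly {brown, green, grey, red, teal, white, yellow} — 7 values for 7 variables — and teal appears only in Dave's list, so Dave = teal.
The 2 variables Alice and Bob are confined to {brown, grey}, which locks those values in; drop them from Erin, Jack, Ivy, Mona.
Jack must be white (only option left). So Ivy, Mona can't be white.
So red goes to Ivy.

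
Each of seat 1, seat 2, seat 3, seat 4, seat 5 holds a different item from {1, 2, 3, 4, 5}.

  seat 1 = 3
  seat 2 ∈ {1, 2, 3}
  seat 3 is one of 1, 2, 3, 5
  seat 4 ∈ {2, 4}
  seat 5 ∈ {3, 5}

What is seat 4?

4

seat 1 must be 3 (only option left). So seat 2, seat 3, seat 5 can't be 3.
seat 5 has just one choice, so seat 5 = 5. Strike 5 from seat 3.
The 3 still-open variables together cover exactly {1, 2, 4} — 3 values for 3 variables — and 4 appears only in seat 4's list, so seat 4 = 4.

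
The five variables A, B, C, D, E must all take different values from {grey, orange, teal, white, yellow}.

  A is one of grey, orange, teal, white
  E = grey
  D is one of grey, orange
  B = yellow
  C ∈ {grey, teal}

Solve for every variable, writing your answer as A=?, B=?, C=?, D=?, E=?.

B has just one choice, so B = yellow.
E's domain is down to {grey}, so E = grey. Remove grey from A, C, D.
C's domain is down to {teal}, so C = teal. Strike teal from A.
D must be orange (only option left). Remove orange from A.
A has just one choice, so A = white.

A=white, B=yellow, C=teal, D=orange, E=grey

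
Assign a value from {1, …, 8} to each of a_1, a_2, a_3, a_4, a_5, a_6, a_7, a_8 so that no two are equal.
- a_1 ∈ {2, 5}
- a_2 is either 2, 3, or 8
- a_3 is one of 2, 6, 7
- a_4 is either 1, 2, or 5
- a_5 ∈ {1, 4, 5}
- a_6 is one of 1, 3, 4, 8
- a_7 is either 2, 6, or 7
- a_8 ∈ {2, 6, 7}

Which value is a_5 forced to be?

a_3, a_7, a_8 share exactly the 3 values {2, 6, 7}; by pigeonhole those values go to them, so strike 2, 6, 7 from a_1, a_2, a_4.
That leaves a_1 = 5. Eliminate 5 elsewhere: a_4, a_5.
a_4 has just one choice, so a_4 = 1. Strike 1 from a_5, a_6.
So a_5 = 4.

4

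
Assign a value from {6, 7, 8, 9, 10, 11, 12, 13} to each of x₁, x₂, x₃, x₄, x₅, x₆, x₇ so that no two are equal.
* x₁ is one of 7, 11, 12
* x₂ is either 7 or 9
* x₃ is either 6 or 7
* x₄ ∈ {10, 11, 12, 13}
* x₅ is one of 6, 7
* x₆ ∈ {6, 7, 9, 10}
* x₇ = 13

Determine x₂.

x₇ must be 13 (only option left). Strike 13 from x₄.
x₃ and x₅ share exactly the 2 values {6, 7}; by pigeonhole those values go to them, so strike 6, 7 from x₁, x₂, x₆.
So x₂ = 9.

9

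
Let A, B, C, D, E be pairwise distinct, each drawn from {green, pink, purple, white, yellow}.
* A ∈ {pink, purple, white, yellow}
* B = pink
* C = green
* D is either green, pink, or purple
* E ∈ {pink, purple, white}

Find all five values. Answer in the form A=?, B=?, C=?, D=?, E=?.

B has just one choice, so B = pink. Strike pink from A, D, E.
That leaves C = green. Eliminate green elsewhere: D.
D has just one choice, so D = purple. Remove purple from A, E.
E's domain is down to {white}, so E = white. Strike white from A.
A must be yellow (only option left).

A=yellow, B=pink, C=green, D=purple, E=white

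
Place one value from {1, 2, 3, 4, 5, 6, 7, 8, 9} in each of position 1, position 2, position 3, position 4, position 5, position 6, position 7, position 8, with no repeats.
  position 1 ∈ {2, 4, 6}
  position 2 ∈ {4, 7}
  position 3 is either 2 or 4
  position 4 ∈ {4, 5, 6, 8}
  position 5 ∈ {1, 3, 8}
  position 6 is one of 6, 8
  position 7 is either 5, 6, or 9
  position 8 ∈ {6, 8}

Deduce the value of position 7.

9

position 6 and position 8 between them cover only {6, 8} — a naked pair. Remove those values from position 1, position 4, position 5, position 7.
position 1 and position 3 share exactly the 2 values {2, 4}; by pigeonhole those values go to them, so strike 2, 4 from position 2, position 4.
position 2 has just one choice, so position 2 = 7.
position 4's domain is down to {5}, so position 4 = 5. So position 7 can't be 5.
So position 7 = 9.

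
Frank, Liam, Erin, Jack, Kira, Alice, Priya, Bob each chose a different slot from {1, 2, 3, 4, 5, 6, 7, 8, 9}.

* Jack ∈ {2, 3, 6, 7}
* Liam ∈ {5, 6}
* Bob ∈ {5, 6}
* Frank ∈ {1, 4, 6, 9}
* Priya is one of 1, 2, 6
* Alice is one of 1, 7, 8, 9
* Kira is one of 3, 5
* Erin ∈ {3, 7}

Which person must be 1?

Priya

Liam and Bob share exactly the 2 values {5, 6}; by pigeonhole those values go to them, so strike 5, 6 from Frank, Jack, Kira, Priya.
Kira's domain is down to {3}, so Kira = 3. Remove 3 from Erin, Jack.
Erin must be 7 (only option left). Strike 7 from Jack, Alice.
Jack must be 2 (only option left). Eliminate 2 elsewhere: Priya.
So 1 goes to Priya.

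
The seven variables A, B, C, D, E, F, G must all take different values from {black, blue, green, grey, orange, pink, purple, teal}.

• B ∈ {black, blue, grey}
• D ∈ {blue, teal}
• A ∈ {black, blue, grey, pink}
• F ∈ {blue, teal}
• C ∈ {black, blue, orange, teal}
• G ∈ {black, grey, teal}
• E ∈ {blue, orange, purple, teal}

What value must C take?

orange

Among the 7 variables, pink fits only A (and all 7 values in {black, blue, grey, orange, pink, purple, teal} must be used), so A = pink.
The 6 still-open variables draw from only 6 values {black, blue, grey, orange, purple, teal}, so each is used; only E can be purple, hence E = purple.
The 5 still-open variables together cover exactly {black, blue, grey, orange, teal} — 5 values for 5 variables — and orange appears only in C's list, so C = orange.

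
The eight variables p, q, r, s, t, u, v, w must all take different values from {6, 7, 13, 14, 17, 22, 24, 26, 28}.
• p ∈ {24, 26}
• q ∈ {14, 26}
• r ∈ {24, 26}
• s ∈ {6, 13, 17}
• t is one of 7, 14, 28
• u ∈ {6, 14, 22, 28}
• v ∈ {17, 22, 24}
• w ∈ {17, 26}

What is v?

p and r between them cover only {24, 26} — a naked pair. Remove those values from q, v, w.
q has just one choice, so q = 14. Strike 14 from t, u.
w's domain is down to {17}, so w = 17. Remove 17 from s, v.
So v = 22.

22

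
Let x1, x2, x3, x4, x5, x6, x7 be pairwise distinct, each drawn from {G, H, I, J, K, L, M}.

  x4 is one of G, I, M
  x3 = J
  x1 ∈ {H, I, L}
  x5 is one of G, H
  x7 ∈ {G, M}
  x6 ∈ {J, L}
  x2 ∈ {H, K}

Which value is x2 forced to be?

K

x3 has just one choice, so x3 = J. Strike J from x6.
x6 has just one choice, so x6 = L. Remove L from x1.
The 5 still-open variables draw from only 5 values {G, H, I, K, M}, so each is used; only x2 can be K, hence x2 = K.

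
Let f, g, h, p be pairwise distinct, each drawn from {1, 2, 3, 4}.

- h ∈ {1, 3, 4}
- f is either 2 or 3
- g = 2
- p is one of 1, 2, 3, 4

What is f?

g's domain is down to {2}, so g = 2. Remove 2 from f, p.
So f = 3.

3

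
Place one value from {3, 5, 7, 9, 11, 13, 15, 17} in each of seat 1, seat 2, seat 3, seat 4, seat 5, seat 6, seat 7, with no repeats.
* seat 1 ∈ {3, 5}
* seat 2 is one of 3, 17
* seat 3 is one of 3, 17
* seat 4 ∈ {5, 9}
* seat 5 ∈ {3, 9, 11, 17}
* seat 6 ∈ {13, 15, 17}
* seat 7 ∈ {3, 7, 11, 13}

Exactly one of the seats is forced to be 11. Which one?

The 2 variables seat 2 and seat 3 are confined to {3, 17}, which locks those values in; drop them from seat 1, seat 5, seat 6, seat 7.
seat 1 must be 5 (only option left). Remove 5 from seat 4.
seat 4 has just one choice, so seat 4 = 9. So seat 5 can't be 9.
So 11 goes to seat 5.

seat 5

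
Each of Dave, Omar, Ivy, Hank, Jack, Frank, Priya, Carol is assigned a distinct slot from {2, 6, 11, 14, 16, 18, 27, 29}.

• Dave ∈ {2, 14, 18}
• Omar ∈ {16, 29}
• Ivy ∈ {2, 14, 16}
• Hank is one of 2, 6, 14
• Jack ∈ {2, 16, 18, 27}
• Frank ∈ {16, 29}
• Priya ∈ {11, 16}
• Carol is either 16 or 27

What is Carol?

The 8 variables together cover exactly {2, 6, 11, 14, 16, 18, 27, 29} — 8 values for 8 variables — and 6 appears only in Hank's list, so Hank = 6.
The 7 still-open variables together cover exactly {2, 11, 14, 16, 18, 27, 29} — 7 values for 7 variables — and 11 appears only in Priya's list, so Priya = 11.
Omar and Frank share exactly the 2 values {16, 29}; by pigeonhole those values go to them, so strike 16, 29 from Ivy, Jack, Carol.
So Carol = 27.

27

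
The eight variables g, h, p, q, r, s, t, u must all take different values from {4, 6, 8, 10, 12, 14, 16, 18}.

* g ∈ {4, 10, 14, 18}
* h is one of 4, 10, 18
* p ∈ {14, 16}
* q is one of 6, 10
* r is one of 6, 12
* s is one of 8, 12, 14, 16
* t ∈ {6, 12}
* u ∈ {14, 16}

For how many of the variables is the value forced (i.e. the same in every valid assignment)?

Among the 8 variables, 8 fits only s (and all 8 values in {4, 6, 8, 10, 12, 14, 16, 18} must be used), so s = 8.
p and u share exactly the 2 values {14, 16}; by pigeonhole those values go to them, so strike 14, 16 from g.
r and t share exactly the 2 values {6, 12}; by pigeonhole those values go to them, so strike 6, 12 from q.
That leaves q = 10. So g, h can't be 10.
Determined: q=10, s=8. The other variables each still have more than one consistent value. That makes 2.

2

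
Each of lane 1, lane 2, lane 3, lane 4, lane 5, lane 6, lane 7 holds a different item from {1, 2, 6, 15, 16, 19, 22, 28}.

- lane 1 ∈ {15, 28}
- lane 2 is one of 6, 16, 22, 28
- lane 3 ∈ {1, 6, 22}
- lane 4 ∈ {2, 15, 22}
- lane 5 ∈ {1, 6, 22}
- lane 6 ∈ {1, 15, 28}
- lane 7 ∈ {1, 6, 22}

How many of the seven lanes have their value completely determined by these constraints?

2

Among the 7 variables, 2 fits only lane 4 (and all 7 values in {1, 2, 6, 15, 16, 22, 28} must be used), so lane 4 = 2.
The 6 still-open variables together cover exactly {1, 6, 15, 16, 22, 28} — 6 values for 6 variables — and 16 appears only in lane 2's list, so lane 2 = 16.
The 3 variables lane 3, lane 5, lane 7 are confined to {1, 6, 22}, which locks those values in; drop them from lane 6.
Determined: lane 2=16, lane 4=2. The other lanes each still have more than one consistent value. That makes 2.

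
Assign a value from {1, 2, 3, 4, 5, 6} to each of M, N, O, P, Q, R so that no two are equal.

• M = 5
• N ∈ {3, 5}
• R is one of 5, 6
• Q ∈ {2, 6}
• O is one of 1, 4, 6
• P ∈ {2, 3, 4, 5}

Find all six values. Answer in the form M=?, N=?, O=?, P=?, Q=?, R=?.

M's domain is down to {5}, so M = 5. Eliminate 5 elsewhere: N, P, R.
That leaves N = 3. Remove 3 from P.
That leaves R = 6. Remove 6 from O, Q.
Q must be 2 (only option left). Strike 2 from P.
P's domain is down to {4}, so P = 4. So O can't be 4.
O must be 1 (only option left).

M=5, N=3, O=1, P=4, Q=2, R=6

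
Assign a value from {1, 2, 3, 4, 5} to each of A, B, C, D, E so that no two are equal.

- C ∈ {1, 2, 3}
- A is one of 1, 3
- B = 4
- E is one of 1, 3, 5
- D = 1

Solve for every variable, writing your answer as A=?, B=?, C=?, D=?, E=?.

A=3, B=4, C=2, D=1, E=5

B must be 4 (only option left).
D's domain is down to {1}, so D = 1. Eliminate 1 elsewhere: A, C, E.
A's domain is down to {3}, so A = 3. Remove 3 from C, E.
C's domain is down to {2}, so C = 2.
E's domain is down to {5}, so E = 5.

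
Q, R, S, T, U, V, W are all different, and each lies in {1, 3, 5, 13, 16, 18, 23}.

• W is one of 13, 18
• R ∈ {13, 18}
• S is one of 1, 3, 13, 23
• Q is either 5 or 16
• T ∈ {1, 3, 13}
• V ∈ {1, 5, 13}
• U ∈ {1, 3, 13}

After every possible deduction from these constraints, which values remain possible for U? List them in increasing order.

1, 3

The 7 variables draw from only 7 values {1, 3, 5, 13, 16, 18, 23}, so each is used; only Q can be 16, hence Q = 16.
The 6 still-open variables draw from only 6 values {1, 3, 5, 13, 18, 23}, so each is used; only V can be 5, hence V = 5.
The 5 still-open variables together cover exactly {1, 3, 13, 18, 23} — 5 values for 5 variables — and 23 appears only in S's list, so S = 23.
The 2 variables R and W are confined to {13, 18}, which locks those values in; drop them from T, U.
No further eliminations apply; U can still be any of 1, 3.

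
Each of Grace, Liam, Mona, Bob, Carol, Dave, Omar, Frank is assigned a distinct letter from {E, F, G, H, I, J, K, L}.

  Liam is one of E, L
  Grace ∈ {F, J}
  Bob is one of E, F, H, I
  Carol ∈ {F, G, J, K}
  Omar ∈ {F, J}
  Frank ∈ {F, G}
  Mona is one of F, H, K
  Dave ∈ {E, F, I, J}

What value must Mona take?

H

Among the 8 variables, L fits only Liam (and all 8 values in {E, F, G, H, I, J, K, L} must be used), so Liam = L.
Grace and Omar between them cover only {F, J} — a naked pair. Remove those values from Mona, Bob, Carol, Dave, Frank.
Frank's domain is down to {G}, so Frank = G. Remove G from Carol.
Carol must be K (only option left). Remove K from Mona.
So Mona = H.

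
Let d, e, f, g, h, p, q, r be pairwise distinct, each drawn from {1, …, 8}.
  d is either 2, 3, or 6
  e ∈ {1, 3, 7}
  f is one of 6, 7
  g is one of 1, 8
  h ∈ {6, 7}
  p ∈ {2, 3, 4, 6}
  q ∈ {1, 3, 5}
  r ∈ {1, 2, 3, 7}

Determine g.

Among the 8 variables, 4 fits only p (and all 8 values in {1, 2, 3, 4, 5, 6, 7, 8} must be used), so p = 4.
Among the 7 still-open variables, 5 fits only q (and all 7 values in {1, 2, 3, 5, 6, 7, 8} must be used), so q = 5.
The 6 still-open variables draw from only 6 values {1, 2, 3, 6, 7, 8}, so each is used; only g can be 8, hence g = 8.

8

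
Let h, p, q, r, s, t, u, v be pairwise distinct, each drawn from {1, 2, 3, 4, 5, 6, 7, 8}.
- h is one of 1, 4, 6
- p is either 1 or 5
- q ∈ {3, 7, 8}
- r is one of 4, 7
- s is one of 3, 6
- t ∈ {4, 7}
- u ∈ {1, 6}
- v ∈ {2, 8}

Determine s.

3

Among the 8 variables, 2 fits only v (and all 8 values in {1, 2, 3, 4, 5, 6, 7, 8} must be used), so v = 2.
The 7 still-open variables together cover exactly {1, 3, 4, 5, 6, 7, 8} — 7 values for 7 variables — and 5 appears only in p's list, so p = 5.
Among the 6 still-open variables, 8 fits only q (and all 6 values in {1, 3, 4, 6, 7, 8} must be used), so q = 8.
The 5 still-open variables together cover exactly {1, 3, 4, 6, 7} — 5 values for 5 variables — and 3 appears only in s's list, so s = 3.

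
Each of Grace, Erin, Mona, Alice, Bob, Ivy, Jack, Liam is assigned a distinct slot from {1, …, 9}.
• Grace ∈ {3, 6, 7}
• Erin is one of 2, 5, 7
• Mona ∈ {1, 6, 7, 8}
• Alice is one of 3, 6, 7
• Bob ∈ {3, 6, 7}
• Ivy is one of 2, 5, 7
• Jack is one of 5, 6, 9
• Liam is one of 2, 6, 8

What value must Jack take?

9

Among the 8 variables, 1 fits only Mona (and all 8 values in {1, 2, 3, 5, 6, 7, 8, 9} must be used), so Mona = 1.
The 7 still-open variables together cover exactly {2, 3, 5, 6, 7, 8, 9} — 7 values for 7 variables — and 8 appears only in Liam's list, so Liam = 8.
The 6 still-open variables together cover exactly {2, 3, 5, 6, 7, 9} — 6 values for 6 variables — and 9 appears only in Jack's list, so Jack = 9.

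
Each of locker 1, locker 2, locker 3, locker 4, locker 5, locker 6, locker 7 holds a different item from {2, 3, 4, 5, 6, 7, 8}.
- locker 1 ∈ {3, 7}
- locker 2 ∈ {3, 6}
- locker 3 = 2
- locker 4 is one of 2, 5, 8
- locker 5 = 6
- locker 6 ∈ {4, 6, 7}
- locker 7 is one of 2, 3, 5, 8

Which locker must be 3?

locker 2

locker 3 has just one choice, so locker 3 = 2. Strike 2 from locker 4, locker 7.
locker 5's domain is down to {6}, so locker 5 = 6. Strike 6 from locker 2, locker 6.
So 3 goes to locker 2.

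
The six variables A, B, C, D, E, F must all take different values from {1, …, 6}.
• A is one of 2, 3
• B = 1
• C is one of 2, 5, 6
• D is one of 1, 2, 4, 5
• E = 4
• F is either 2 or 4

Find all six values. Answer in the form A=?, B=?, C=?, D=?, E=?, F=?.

B must be 1 (only option left). Strike 1 from D.
E has just one choice, so E = 4. So D, F can't be 4.
F has just one choice, so F = 2. So A, C, D can't be 2.
A must be 3 (only option left).
D's domain is down to {5}, so D = 5. Eliminate 5 elsewhere: C.
C's domain is down to {6}, so C = 6.

A=3, B=1, C=6, D=5, E=4, F=2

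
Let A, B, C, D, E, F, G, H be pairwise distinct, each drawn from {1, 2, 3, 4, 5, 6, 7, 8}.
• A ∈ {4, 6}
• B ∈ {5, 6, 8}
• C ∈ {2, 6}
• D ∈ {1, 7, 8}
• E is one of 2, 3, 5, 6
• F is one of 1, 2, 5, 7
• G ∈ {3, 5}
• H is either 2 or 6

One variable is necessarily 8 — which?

B

Among the 8 variables, 4 fits only A (and all 8 values in {1, 2, 3, 4, 5, 6, 7, 8} must be used), so A = 4.
C and H share exactly the 2 values {2, 6}; by pigeonhole those values go to them, so strike 2, 6 from B, E, F.
E and G share exactly the 2 values {3, 5}; by pigeonhole those values go to them, so strike 3, 5 from B, F.
So 8 goes to B.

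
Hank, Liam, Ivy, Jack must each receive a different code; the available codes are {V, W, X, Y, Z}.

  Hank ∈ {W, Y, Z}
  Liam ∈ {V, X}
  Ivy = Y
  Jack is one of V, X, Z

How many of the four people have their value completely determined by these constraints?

1

Ivy must be Y (only option left). Remove Y from Hank.
Determined: Ivy=Y. The other people each still have more than one consistent value. That makes 1.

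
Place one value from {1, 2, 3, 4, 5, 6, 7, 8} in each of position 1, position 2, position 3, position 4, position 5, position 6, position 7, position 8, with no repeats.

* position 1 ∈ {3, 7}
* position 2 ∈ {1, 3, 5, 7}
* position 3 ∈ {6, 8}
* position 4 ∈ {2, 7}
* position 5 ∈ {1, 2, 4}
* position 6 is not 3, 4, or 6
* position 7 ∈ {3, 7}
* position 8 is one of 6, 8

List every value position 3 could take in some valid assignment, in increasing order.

6, 8

The 8 variables together cover exactly {1, 2, 3, 4, 5, 6, 7, 8} — 8 values for 8 variables — and 4 appears only in position 5's list, so position 5 = 4.
position 1 and position 7 share exactly the 2 values {3, 7}; by pigeonhole those values go to them, so strike 3, 7 from position 2, position 4, position 6.
position 4's domain is down to {2}, so position 4 = 2. Eliminate 2 elsewhere: position 6.
position 3 and position 8 between them cover only {6, 8} — a naked pair. Remove those values from position 6.
No further eliminations apply; position 3 can still be any of 6, 8.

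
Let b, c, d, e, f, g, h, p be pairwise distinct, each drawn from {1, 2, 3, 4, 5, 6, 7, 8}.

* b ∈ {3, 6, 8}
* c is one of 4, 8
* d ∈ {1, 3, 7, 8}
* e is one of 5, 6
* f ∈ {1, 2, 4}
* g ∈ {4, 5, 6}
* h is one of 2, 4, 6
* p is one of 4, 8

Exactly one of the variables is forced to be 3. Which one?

b

The 8 variables together cover exactly {1, 2, 3, 4, 5, 6, 7, 8} — 8 values for 8 variables — and 7 appears only in d's list, so d = 7.
The 7 still-open variables draw from only 7 values {1, 2, 3, 4, 5, 6, 8}, so each is used; only f can be 1, hence f = 1.
The 6 still-open variables together cover exactly {2, 3, 4, 5, 6, 8} — 6 values for 6 variables — and 2 appears only in h's list, so h = 2.
The 5 still-open variables draw from only 5 values {3, 4, 5, 6, 8}, so each is used; only b can be 3, hence b = 3.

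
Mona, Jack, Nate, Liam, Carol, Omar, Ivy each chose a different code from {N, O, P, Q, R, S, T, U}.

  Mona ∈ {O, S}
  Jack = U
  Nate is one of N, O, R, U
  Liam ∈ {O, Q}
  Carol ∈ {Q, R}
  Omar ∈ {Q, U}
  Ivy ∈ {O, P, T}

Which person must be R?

Carol

Jack has just one choice, so Jack = U. Eliminate U elsewhere: Nate, Omar.
Omar must be Q (only option left). Eliminate Q elsewhere: Liam, Carol.
So R goes to Carol.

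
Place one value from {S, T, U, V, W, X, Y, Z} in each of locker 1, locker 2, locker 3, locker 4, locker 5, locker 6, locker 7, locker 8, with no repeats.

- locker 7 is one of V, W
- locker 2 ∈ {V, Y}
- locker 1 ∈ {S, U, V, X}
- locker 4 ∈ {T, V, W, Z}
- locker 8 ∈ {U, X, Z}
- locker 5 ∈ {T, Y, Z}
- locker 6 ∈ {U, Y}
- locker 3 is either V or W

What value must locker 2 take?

Among the 8 variables, S fits only locker 1 (and all 8 values in {S, T, U, V, W, X, Y, Z} must be used), so locker 1 = S.
Among the 7 still-open variables, X fits only locker 8 (and all 7 values in {T, U, V, W, X, Y, Z} must be used), so locker 8 = X.
Among the 6 still-open variables, U fits only locker 6 (and all 6 values in {T, U, V, W, Y, Z} must be used), so locker 6 = U.
locker 3 and locker 7 share exactly the 2 values {V, W}; by pigeonhole those values go to them, so strike V, W from locker 2, locker 4.
So locker 2 = Y.

Y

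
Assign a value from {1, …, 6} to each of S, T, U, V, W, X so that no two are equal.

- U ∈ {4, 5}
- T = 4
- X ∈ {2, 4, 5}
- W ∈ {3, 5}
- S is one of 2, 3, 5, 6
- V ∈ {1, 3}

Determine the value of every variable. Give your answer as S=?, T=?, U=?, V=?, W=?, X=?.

S=6, T=4, U=5, V=1, W=3, X=2

T must be 4 (only option left). Strike 4 from U, X.
U's domain is down to {5}, so U = 5. So S, W, X can't be 5.
W's domain is down to {3}, so W = 3. Eliminate 3 elsewhere: S, V.
X must be 2 (only option left). Eliminate 2 elsewhere: S.
S must be 6 (only option left).
V must be 1 (only option left).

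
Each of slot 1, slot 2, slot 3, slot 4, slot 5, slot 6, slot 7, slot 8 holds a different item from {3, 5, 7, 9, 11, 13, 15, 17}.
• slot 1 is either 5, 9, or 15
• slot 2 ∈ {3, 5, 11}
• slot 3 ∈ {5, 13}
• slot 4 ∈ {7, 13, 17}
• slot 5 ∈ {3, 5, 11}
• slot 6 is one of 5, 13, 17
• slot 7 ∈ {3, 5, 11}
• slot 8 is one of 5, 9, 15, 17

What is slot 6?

17

The 8 variables draw from only 8 values {3, 5, 7, 9, 11, 13, 15, 17}, so each is used; only slot 4 can be 7, hence slot 4 = 7.
slot 2, slot 5, slot 7 share exactly the 3 values {3, 5, 11}; by pigeonhole those values go to them, so strike 3, 5, 11 from slot 1, slot 3, slot 6, slot 8.
That leaves slot 3 = 13. Eliminate 13 elsewhere: slot 6.
So slot 6 = 17.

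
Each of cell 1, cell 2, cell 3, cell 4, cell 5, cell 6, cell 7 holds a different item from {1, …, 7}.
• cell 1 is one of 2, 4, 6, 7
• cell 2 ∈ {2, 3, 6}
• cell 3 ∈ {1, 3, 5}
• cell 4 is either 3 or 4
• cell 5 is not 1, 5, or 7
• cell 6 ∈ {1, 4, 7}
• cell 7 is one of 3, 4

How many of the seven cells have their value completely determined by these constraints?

The 7 variables draw from only 7 values {1, 2, 3, 4, 5, 6, 7}, so each is used; only cell 3 can be 5, hence cell 3 = 5.
Among the 6 still-open variables, 1 fits only cell 6 (and all 6 values in {1, 2, 3, 4, 6, 7} must be used), so cell 6 = 1.
Among the 5 still-open variables, 7 fits only cell 1 (and all 5 values in {2, 3, 4, 6, 7} must be used), so cell 1 = 7.
cell 4 and cell 7 between them cover only {3, 4} — a naked pair. Remove those values from cell 2, cell 5.
Determined: cell 1=7, cell 3=5, cell 6=1. The other cells each still have more than one consistent value. That makes 3.

3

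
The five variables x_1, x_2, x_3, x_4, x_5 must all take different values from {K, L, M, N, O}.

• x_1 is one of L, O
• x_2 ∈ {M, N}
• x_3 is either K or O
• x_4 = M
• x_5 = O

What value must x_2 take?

x_4 has just one choice, so x_4 = M. Eliminate M elsewhere: x_2.
So x_2 = N.

N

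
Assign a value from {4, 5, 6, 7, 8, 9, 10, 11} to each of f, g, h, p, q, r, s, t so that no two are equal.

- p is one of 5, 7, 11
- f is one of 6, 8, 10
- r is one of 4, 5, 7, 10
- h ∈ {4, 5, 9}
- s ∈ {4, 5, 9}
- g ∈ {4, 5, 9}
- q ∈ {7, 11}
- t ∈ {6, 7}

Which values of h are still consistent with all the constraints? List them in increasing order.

4, 5, 9

The 8 variables draw from only 8 values {4, 5, 6, 7, 8, 9, 10, 11}, so each is used; only f can be 8, hence f = 8.
The 7 still-open variables draw from only 7 values {4, 5, 6, 7, 9, 10, 11}, so each is used; only t can be 6, hence t = 6.
The 6 still-open variables together cover exactly {4, 5, 7, 9, 10, 11} — 6 values for 6 variables — and 10 appears only in r's list, so r = 10.
The 3 variables g, h, s are confined to {4, 5, 9}, which locks those values in; drop them from p.
No further eliminations apply; h can still be any of 4, 5, 9.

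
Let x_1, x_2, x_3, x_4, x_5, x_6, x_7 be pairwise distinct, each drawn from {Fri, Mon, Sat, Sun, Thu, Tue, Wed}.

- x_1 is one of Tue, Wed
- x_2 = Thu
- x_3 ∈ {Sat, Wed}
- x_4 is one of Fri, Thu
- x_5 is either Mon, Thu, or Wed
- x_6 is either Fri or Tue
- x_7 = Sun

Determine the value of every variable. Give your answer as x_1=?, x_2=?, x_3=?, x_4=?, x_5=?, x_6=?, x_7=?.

x_1=Wed, x_2=Thu, x_3=Sat, x_4=Fri, x_5=Mon, x_6=Tue, x_7=Sun

x_2's domain is down to {Thu}, so x_2 = Thu. Remove Thu from x_4, x_5.
x_4 has just one choice, so x_4 = Fri. Eliminate Fri elsewhere: x_6.
x_6's domain is down to {Tue}, so x_6 = Tue. Strike Tue from x_1.
That leaves x_7 = Sun.
x_1 must be Wed (only option left). So x_3, x_5 can't be Wed.
x_3 must be Sat (only option left).
x_5's domain is down to {Mon}, so x_5 = Mon.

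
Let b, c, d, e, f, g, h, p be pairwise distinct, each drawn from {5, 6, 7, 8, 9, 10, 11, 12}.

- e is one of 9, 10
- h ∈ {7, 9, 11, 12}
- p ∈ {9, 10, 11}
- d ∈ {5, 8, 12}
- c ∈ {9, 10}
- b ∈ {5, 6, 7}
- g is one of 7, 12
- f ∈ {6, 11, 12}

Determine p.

Among the 8 variables, 8 fits only d (and all 8 values in {5, 6, 7, 8, 9, 10, 11, 12} must be used), so d = 8.
The 7 still-open variables together cover exactly {5, 6, 7, 9, 10, 11, 12} — 7 values for 7 variables — and 5 appears only in b's list, so b = 5.
The 6 still-open variables together cover exactly {6, 7, 9, 10, 11, 12} — 6 values for 6 variables — and 6 appears only in f's list, so f = 6.
c and e share exactly the 2 values {9, 10}; by pigeonhole those values go to them, so strike 9, 10 from h, p.
So p = 11.

11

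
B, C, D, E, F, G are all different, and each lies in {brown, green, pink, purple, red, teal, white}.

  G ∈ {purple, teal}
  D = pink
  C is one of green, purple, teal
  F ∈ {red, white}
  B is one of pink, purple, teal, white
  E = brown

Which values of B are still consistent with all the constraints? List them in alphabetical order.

D has just one choice, so D = pink. Eliminate pink elsewhere: B.
E must be brown (only option left).
No further eliminations apply; B can still be any of purple, teal, white.

purple, teal, white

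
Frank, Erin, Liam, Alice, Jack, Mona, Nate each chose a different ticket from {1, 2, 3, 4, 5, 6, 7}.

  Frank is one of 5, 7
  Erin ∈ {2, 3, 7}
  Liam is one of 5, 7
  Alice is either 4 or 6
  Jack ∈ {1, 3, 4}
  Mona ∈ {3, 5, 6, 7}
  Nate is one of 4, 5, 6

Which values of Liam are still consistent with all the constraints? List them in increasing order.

5, 7

Among the 7 variables, 1 fits only Jack (and all 7 values in {1, 2, 3, 4, 5, 6, 7} must be used), so Jack = 1.
The 6 still-open variables together cover exactly {2, 3, 4, 5, 6, 7} — 6 values for 6 variables — and 2 appears only in Erin's list, so Erin = 2.
The 5 still-open variables draw from only 5 values {3, 4, 5, 6, 7}, so each is used; only Mona can be 3, hence Mona = 3.
Frank and Liam share exactly the 2 values {5, 7}; by pigeonhole those values go to them, so strike 5, 7 from Nate.
No further eliminations apply; Liam can still be any of 5, 7.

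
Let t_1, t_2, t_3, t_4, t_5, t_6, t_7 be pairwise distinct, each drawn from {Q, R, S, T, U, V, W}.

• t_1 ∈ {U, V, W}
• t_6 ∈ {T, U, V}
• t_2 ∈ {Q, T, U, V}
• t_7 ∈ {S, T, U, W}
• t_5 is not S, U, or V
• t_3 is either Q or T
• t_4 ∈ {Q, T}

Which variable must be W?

Among the 7 variables, R fits only t_5 (and all 7 values in {Q, R, S, T, U, V, W} must be used), so t_5 = R.
Among the 6 still-open variables, S fits only t_7 (and all 6 values in {Q, S, T, U, V, W} must be used), so t_7 = S.
The 5 still-open variables draw from only 5 values {Q, T, U, V, W}, so each is used; only t_1 can be W, hence t_1 = W.

t_1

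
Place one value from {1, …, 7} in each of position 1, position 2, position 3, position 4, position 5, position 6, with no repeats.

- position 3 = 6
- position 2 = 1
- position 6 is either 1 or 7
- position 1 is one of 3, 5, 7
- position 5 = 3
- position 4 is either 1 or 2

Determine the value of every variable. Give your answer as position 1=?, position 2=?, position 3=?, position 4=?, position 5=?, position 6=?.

position 2 must be 1 (only option left). So position 4, position 6 can't be 1.
That leaves position 3 = 6.
position 4's domain is down to {2}, so position 4 = 2.
position 5's domain is down to {3}, so position 5 = 3. Remove 3 from position 1.
position 6's domain is down to {7}, so position 6 = 7. Eliminate 7 elsewhere: position 1.
position 1 has just one choice, so position 1 = 5.

position 1=5, position 2=1, position 3=6, position 4=2, position 5=3, position 6=7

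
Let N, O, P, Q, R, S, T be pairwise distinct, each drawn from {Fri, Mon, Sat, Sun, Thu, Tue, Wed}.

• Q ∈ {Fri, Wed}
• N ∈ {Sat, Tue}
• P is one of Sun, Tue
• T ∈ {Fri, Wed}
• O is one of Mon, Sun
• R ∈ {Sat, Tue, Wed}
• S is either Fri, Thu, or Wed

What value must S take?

Thu

The 7 variables together cover exactly {Fri, Mon, Sat, Sun, Thu, Tue, Wed} — 7 values for 7 variables — and Mon appears only in O's list, so O = Mon.
The 6 still-open variables together cover exactly {Fri, Sat, Sun, Thu, Tue, Wed} — 6 values for 6 variables — and Sun appears only in P's list, so P = Sun.
The 5 still-open variables draw from only 5 values {Fri, Sat, Thu, Tue, Wed}, so each is used; only S can be Thu, hence S = Thu.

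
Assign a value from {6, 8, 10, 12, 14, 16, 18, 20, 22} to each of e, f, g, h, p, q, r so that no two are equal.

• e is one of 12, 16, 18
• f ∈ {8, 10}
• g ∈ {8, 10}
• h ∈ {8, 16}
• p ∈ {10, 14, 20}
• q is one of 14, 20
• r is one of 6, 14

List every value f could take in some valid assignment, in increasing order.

f and g share exactly the 2 values {8, 10}; by pigeonhole those values go to them, so strike 8, 10 from h, p.
h's domain is down to {16}, so h = 16. Remove 16 from e.
p and q between them cover only {14, 20} — a naked pair. Remove those values from r.
r must be 6 (only option left).
No further eliminations apply; f can still be any of 8, 10.

8, 10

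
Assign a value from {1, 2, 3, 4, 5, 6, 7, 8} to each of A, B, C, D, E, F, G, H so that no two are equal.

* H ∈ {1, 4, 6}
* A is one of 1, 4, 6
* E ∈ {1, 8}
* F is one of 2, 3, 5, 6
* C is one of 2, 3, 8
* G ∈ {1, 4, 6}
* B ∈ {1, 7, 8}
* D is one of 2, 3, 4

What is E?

8

Among the 8 variables, 5 fits only F (and all 8 values in {1, 2, 3, 4, 5, 6, 7, 8} must be used), so F = 5.
The 7 still-open variables draw from only 7 values {1, 2, 3, 4, 6, 7, 8}, so each is used; only B can be 7, hence B = 7.
A, G, H between them cover only {1, 4, 6} — a naked triple. Remove those values from D, E.
So E = 8.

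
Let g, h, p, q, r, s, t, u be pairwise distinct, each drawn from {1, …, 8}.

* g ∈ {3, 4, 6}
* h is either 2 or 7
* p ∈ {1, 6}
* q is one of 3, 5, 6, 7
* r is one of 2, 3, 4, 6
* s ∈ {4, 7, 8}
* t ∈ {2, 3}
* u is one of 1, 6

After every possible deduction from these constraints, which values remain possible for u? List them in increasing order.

1, 6

The 8 variables together cover exactly {1, 2, 3, 4, 5, 6, 7, 8} — 8 values for 8 variables — and 5 appears only in q's list, so q = 5.
The 7 still-open variables draw from only 7 values {1, 2, 3, 4, 6, 7, 8}, so each is used; only s can be 8, hence s = 8.
Among the 6 still-open variables, 7 fits only h (and all 6 values in {1, 2, 3, 4, 6, 7} must be used), so h = 7.
p and u between them cover only {1, 6} — a naked pair. Remove those values from g, r.
No further eliminations apply; u can still be any of 1, 6.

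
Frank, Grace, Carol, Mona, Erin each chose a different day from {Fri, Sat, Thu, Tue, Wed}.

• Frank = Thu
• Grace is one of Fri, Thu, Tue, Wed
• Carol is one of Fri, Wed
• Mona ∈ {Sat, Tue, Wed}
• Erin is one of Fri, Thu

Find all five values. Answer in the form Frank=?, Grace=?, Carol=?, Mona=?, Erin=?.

Frank's domain is down to {Thu}, so Frank = Thu. Remove Thu from Grace, Erin.
That leaves Erin = Fri. Remove Fri from Grace, Carol.
Carol's domain is down to {Wed}, so Carol = Wed. Strike Wed from Grace, Mona.
That leaves Grace = Tue. So Mona can't be Tue.
Mona has just one choice, so Mona = Sat.

Frank=Thu, Grace=Tue, Carol=Wed, Mona=Sat, Erin=Fri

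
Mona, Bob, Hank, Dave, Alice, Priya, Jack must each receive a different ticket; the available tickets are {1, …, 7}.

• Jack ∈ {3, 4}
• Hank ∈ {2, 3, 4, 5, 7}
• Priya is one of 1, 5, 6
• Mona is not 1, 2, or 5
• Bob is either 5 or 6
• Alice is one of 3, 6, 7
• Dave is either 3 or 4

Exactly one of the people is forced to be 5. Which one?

Bob

The 7 variables together cover exactly {1, 2, 3, 4, 5, 6, 7} — 7 values for 7 variables — and 1 appears only in Priya's list, so Priya = 1.
The 6 still-open variables draw from only 6 values {2, 3, 4, 5, 6, 7}, so each is used; only Hank can be 2, hence Hank = 2.
Among the 5 still-open variables, 5 fits only Bob (and all 5 values in {3, 4, 5, 6, 7} must be used), so Bob = 5.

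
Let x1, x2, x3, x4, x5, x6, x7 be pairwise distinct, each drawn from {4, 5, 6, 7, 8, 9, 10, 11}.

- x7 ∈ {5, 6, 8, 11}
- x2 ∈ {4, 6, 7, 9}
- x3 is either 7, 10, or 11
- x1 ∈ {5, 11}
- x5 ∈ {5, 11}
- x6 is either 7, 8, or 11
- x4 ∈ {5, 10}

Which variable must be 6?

x7

x1 and x5 between them cover only {5, 11} — a naked pair. Remove those values from x3, x4, x6, x7.
x4's domain is down to {10}, so x4 = 10. Strike 10 from x3.
That leaves x3 = 7. So x2, x6 can't be 7.
x6 has just one choice, so x6 = 8. Strike 8 from x7.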